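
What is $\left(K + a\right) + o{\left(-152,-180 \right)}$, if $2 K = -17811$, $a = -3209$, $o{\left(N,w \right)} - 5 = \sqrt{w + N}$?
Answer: $- \frac{24219}{2} + 2 i \sqrt{83} \approx -12110.0 + 18.221 i$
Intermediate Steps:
$o{\left(N,w \right)} = 5 + \sqrt{N + w}$ ($o{\left(N,w \right)} = 5 + \sqrt{w + N} = 5 + \sqrt{N + w}$)
$K = - \frac{17811}{2}$ ($K = \frac{1}{2} \left(-17811\right) = - \frac{17811}{2} \approx -8905.5$)
$\left(K + a\right) + o{\left(-152,-180 \right)} = \left(- \frac{17811}{2} - 3209\right) + \left(5 + \sqrt{-152 - 180}\right) = - \frac{24229}{2} + \left(5 + \sqrt{-332}\right) = - \frac{24229}{2} + \left(5 + 2 i \sqrt{83}\right) = - \frac{24219}{2} + 2 i \sqrt{83}$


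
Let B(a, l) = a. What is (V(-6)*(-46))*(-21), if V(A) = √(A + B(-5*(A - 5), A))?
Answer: 6762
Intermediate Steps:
V(A) = √(25 - 4*A) (V(A) = √(A - 5*(A - 5)) = √(A - 5*(-5 + A)) = √(A + (25 - 5*A)) = √(25 - 4*A))
(V(-6)*(-46))*(-21) = (√(25 - 4*(-6))*(-46))*(-21) = (√(25 + 24)*(-46))*(-21) = (√49*(-46))*(-21) = (7*(-46))*(-21) = -322*(-21) = 6762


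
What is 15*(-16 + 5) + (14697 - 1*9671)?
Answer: 4861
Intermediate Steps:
15*(-16 + 5) + (14697 - 1*9671) = 15*(-11) + (14697 - 9671) = -165 + 5026 = 4861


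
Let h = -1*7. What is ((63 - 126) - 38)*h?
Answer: 707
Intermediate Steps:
h = -7
((63 - 126) - 38)*h = ((63 - 126) - 38)*(-7) = (-63 - 38)*(-7) = -101*(-7) = 707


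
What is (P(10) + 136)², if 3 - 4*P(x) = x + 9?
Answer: 17424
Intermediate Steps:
P(x) = -3/2 - x/4 (P(x) = ¾ - (x + 9)/4 = ¾ - (9 + x)/4 = ¾ + (-9/4 - x/4) = -3/2 - x/4)
(P(10) + 136)² = ((-3/2 - ¼*10) + 136)² = ((-3/2 - 5/2) + 136)² = (-4 + 136)² = 132² = 17424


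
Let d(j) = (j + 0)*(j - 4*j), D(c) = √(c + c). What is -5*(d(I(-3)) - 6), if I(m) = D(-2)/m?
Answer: 70/3 ≈ 23.333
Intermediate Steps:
D(c) = √2*√c (D(c) = √(2*c) = √2*√c)
I(m) = 2*I/m (I(m) = (√2*√(-2))/m = (√2*(I*√2))/m = (2*I)/m = 2*I/m)
d(j) = -3*j² (d(j) = j*(-3*j) = -3*j²)
-5*(d(I(-3)) - 6) = -5*(-3*(2*I/(-3))² - 6) = -5*(-3*(2*I*(-⅓))² - 6) = -5*(-3*(-2*I/3)² - 6) = -5*(-3*(-4/9) - 6) = -5*(4/3 - 6) = -5*(-14/3) = 70/3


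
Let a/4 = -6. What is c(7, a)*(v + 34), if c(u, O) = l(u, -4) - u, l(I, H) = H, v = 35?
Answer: -759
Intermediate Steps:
a = -24 (a = 4*(-6) = -24)
c(u, O) = -4 - u
c(7, a)*(v + 34) = (-4 - 1*7)*(35 + 34) = (-4 - 7)*69 = -11*69 = -759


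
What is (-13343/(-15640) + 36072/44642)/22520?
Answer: 34112479/462455406400 ≈ 7.3764e-5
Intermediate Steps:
(-13343/(-15640) + 36072/44642)/22520 = (-13343*(-1/15640) + 36072*(1/44642))*(1/22520) = (13343/15640 + 18036/22321)*(1/22520) = (34112479/20535320)*(1/22520) = 34112479/462455406400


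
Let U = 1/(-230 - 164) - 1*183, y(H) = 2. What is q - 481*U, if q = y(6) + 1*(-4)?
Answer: 34680755/394 ≈ 88022.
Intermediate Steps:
U = -72103/394 (U = 1/(-394) - 183 = -1/394 - 183 = -72103/394 ≈ -183.00)
q = -2 (q = 2 + 1*(-4) = 2 - 4 = -2)
q - 481*U = -2 - 481*(-72103/394) = -2 + 34681543/394 = 34680755/394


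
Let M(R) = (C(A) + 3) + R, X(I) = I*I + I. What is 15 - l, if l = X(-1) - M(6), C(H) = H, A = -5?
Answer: 19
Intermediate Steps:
X(I) = I + I² (X(I) = I² + I = I + I²)
M(R) = -2 + R (M(R) = (-5 + 3) + R = -2 + R)
l = -4 (l = -(1 - 1) - (-2 + 6) = -1*0 - 1*4 = 0 - 4 = -4)
15 - l = 15 - 1*(-4) = 15 + 4 = 19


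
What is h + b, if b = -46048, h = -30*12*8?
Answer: -48928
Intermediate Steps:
h = -2880 (h = -360*8 = -2880)
h + b = -2880 - 46048 = -48928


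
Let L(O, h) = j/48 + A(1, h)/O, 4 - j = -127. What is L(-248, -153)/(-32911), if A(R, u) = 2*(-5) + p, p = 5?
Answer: -4091/48971568 ≈ -8.3538e-5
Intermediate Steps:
j = 131 (j = 4 - 1*(-127) = 4 + 127 = 131)
A(R, u) = -5 (A(R, u) = 2*(-5) + 5 = -10 + 5 = -5)
L(O, h) = 131/48 - 5/O
L(-248, -153)/(-32911) = (131/48 - 5/(-248))/(-32911) = (131/48 - 5*(-1/248))*(-1/32911) = (131/48 + 5/248)*(-1/32911) = (4091/1488)*(-1/32911) = -4091/48971568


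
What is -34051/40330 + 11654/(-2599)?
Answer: -558504369/104817670 ≈ -5.3283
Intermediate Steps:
-34051/40330 + 11654/(-2599) = -34051*1/40330 + 11654*(-1/2599) = -34051/40330 - 11654/2599 = -558504369/104817670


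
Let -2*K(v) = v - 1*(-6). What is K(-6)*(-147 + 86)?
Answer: 0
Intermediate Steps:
K(v) = -3 - v/2 (K(v) = -(v - 1*(-6))/2 = -(v + 6)/2 = -(6 + v)/2 = -3 - v/2)
K(-6)*(-147 + 86) = (-3 - ½*(-6))*(-147 + 86) = (-3 + 3)*(-61) = 0*(-61) = 0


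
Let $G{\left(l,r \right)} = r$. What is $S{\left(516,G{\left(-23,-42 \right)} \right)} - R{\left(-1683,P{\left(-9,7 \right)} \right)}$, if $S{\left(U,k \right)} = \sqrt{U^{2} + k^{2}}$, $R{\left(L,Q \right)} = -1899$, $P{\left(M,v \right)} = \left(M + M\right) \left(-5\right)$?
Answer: $1899 + 6 \sqrt{7445} \approx 2416.7$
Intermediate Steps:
$P{\left(M,v \right)} = - 10 M$ ($P{\left(M,v \right)} = 2 M \left(-5\right) = - 10 M$)
$S{\left(516,G{\left(-23,-42 \right)} \right)} - R{\left(-1683,P{\left(-9,7 \right)} \right)} = \sqrt{516^{2} + \left(-42\right)^{2}} - -1899 = \sqrt{266256 + 1764} + 1899 = \sqrt{268020} + 1899 = 6 \sqrt{7445} + 1899 = 1899 + 6 \sqrt{7445}$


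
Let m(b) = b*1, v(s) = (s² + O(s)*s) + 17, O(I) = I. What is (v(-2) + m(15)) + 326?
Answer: 366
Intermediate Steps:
v(s) = 17 + 2*s² (v(s) = (s² + s*s) + 17 = (s² + s²) + 17 = 2*s² + 17 = 17 + 2*s²)
m(b) = b
(v(-2) + m(15)) + 326 = ((17 + 2*(-2)²) + 15) + 326 = ((17 + 2*4) + 15) + 326 = ((17 + 8) + 15) + 326 = (25 + 15) + 326 = 40 + 326 = 366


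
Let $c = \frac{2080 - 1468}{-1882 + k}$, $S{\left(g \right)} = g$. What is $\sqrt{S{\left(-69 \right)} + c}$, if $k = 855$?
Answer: $\frac{5 i \sqrt{2936193}}{1027} \approx 8.3424 i$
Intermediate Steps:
$c = - \frac{612}{1027}$ ($c = \frac{2080 - 1468}{-1882 + 855} = \frac{612}{-1027} = 612 \left(- \frac{1}{1027}\right) = - \frac{612}{1027} \approx -0.59591$)
$\sqrt{S{\left(-69 \right)} + c} = \sqrt{-69 - \frac{612}{1027}} = \sqrt{- \frac{71475}{1027}} = \frac{5 i \sqrt{2936193}}{1027}$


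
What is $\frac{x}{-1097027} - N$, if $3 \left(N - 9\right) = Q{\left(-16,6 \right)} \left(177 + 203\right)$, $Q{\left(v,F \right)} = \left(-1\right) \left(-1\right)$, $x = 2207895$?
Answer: $- \frac{453113674}{3291081} \approx -137.68$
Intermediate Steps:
$Q{\left(v,F \right)} = 1$
$N = \frac{407}{3}$ ($N = 9 + \frac{1 \left(177 + 203\right)}{3} = 9 + \frac{1 \cdot 380}{3} = 9 + \frac{1}{3} \cdot 380 = 9 + \frac{380}{3} = \frac{407}{3} \approx 135.67$)
$\frac{x}{-1097027} - N = \frac{2207895}{-1097027} - \frac{407}{3} = 2207895 \left(- \frac{1}{1097027}\right) - \frac{407}{3} = - \frac{2207895}{1097027} - \frac{407}{3} = - \frac{453113674}{3291081}$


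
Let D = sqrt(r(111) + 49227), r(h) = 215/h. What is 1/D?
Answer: sqrt(524697)/160718 ≈ 0.0045070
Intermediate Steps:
D = 34*sqrt(524697)/111 (D = sqrt(215/111 + 49227) = sqrt(5464412/111) = 34*sqrt(524697)/111 ≈ 221.88)
1/D = 1/(34*sqrt(524697)/111) = sqrt(524697)/160718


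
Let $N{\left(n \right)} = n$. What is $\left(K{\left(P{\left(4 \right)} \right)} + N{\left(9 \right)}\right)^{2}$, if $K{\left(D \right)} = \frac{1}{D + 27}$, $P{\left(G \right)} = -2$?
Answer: $\frac{51076}{625} \approx 81.722$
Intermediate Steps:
$K{\left(D \right)} = \frac{1}{27 + D}$
$\left(K{\left(P{\left(4 \right)} \right)} + N{\left(9 \right)}\right)^{2} = \left(\frac{1}{27 - 2} + 9\right)^{2} = \left(\frac{1}{25} + 9\right)^{2} = \left(\frac{226}{25}\right)^{2} = \frac{51076}{625}$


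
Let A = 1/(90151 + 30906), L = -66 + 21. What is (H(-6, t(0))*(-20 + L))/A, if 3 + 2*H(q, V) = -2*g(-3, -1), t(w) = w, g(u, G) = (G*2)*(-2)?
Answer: 86555755/2 ≈ 4.3278e+7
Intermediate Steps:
g(u, G) = -4*G (g(u, G) = (2*G)*(-2) = -4*G)
H(q, V) = -11/2 (H(q, V) = -3/2 + (-(-8)*(-1))/2 = -3/2 + (-2*4)/2 = -3/2 + (½)*(-8) = -3/2 - 4 = -11/2)
L = -45
A = 1/121057 ≈ 8.2606e-6
(H(-6, t(0))*(-20 + L))/A = (-11*(-20 - 45)/2)/(1/121057) = -11/2*(-65)*121057 = (715/2)*121057 = 86555755/2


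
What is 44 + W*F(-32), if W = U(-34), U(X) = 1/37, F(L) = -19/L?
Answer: 52115/1184 ≈ 44.016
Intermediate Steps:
U(X) = 1/37
W = 1/37 ≈ 0.027027
44 + W*F(-32) = 44 + (-19/(-32))/37 = 44 + (-19*(-1/32))/37 = 44 + (1/37)*(19/32) = 44 + 19/1184 = 52115/1184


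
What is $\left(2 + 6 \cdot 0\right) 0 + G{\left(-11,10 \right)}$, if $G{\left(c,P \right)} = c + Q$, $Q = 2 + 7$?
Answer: $-2$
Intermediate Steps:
$Q = 9$
$G{\left(c,P \right)} = 9 + c$ ($G{\left(c,P \right)} = c + 9 = 9 + c$)
$\left(2 + 6 \cdot 0\right) 0 + G{\left(-11,10 \right)} = \left(2 + 6 \cdot 0\right) 0 + \left(9 - 11\right) = \left(2 + 0\right) 0 - 2 = 2 \cdot 0 - 2 = 0 - 2 = -2$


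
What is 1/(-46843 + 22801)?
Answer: -1/24042 ≈ -4.1594e-5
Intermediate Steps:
1/(-46843 + 22801) = 1/(-24042) = -1/24042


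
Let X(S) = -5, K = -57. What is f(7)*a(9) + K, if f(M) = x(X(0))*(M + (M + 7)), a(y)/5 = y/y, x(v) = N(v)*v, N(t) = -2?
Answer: 993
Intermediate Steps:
x(v) = -2*v
a(y) = 5 (a(y) = 5*(y/y) = 5*1 = 5)
f(M) = 70 + 20*M (f(M) = (-2*(-5))*(M + (M + 7)) = 10*(M + (7 + M)) = 10*(7 + 2*M) = 70 + 20*M)
f(7)*a(9) + K = (70 + 20*7)*5 - 57 = (70 + 140)*5 - 57 = 210*5 - 57 = 1050 - 57 = 993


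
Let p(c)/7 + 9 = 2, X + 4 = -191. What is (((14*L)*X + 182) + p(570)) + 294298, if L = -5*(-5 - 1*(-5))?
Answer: 294431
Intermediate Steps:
X = -195 (X = -4 - 191 = -195)
p(c) = -49 (p(c) = -63 + 7*2 = -63 + 14 = -49)
L = 0 (L = -5*(-5 + 5) = -5*0 = 0)
(((14*L)*X + 182) + p(570)) + 294298 = (((14*0)*(-195) + 182) - 49) + 294298 = ((0*(-195) + 182) - 49) + 294298 = ((0 + 182) - 49) + 294298 = (182 - 49) + 294298 = 133 + 294298 = 294431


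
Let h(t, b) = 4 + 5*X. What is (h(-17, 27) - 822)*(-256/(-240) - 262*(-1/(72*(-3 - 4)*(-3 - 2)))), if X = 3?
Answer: -236885/252 ≈ -940.02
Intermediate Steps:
h(t, b) = 19 (h(t, b) = 4 + 5*3 = 4 + 15 = 19)
(h(-17, 27) - 822)*(-256/(-240) - 262*(-1/(72*(-3 - 4)*(-3 - 2)))) = (19 - 822)*(-256/(-240) - 262*(-1/(72*(-3 - 4)*(-3 - 2)))) = -803*(-256*(-1/240) - 262/((-(-504)*(-5)))) = -803*(16/15 - 262/((-72*35))) = -803*(16/15 - 262/(-2520)) = -803*(16/15 - 262*(-1/2520)) = -803*(16/15 + 131/1260) = -803*295/252 = -236885/252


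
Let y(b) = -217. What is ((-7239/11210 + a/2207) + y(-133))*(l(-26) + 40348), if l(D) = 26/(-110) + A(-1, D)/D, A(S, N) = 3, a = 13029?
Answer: -15908021921086479/1862045900 ≈ -8.5433e+6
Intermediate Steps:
l(D) = -13/55 + 3/D (l(D) = 26/(-110) + 3/D = 26*(-1/110) + 3/D = -13/55 + 3/D)
((-7239/11210 + a/2207) + y(-133))*(l(-26) + 40348) = ((-7239/11210 + 13029/2207) - 217)*((-13/55 + 3/(-26)) + 40348) = ((-7239*1/11210 + 13029*(1/2207)) - 217)*((-13/55 + 3*(-1/26)) + 40348) = ((-381/590 + 13029/2207) - 217)*((-13/55 - 3/26) + 40348) = (6846243/1302130 - 217)*(-503/1430 + 40348) = -275715967/1302130*57697137/1430 = -15908021921086479/1862045900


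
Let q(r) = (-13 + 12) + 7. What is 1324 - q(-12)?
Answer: 1318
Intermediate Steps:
q(r) = 6 (q(r) = -1 + 7 = 6)
1324 - q(-12) = 1324 - 1*6 = 1324 - 6 = 1318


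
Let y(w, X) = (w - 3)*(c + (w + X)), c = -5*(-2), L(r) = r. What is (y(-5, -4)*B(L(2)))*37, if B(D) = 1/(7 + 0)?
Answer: -296/7 ≈ -42.286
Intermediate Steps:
c = 10
y(w, X) = (-3 + w)*(10 + X + w) (y(w, X) = (w - 3)*(10 + (w + X)) = (-3 + w)*(10 + (X + w)) = (-3 + w)*(10 + X + w))
B(D) = 1/7
(y(-5, -4)*B(L(2)))*37 = ((-30 + (-5)**2 - 3*(-4) + 7*(-5) - 4*(-5))*(1/7))*37 = ((-30 + 25 + 12 - 35 + 20)*(1/7))*37 = -8*1/7*37 = -8/7*37 = -296/7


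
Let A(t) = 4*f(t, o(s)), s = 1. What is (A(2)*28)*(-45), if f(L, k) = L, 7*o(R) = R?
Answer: -10080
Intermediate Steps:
o(R) = R/7
A(t) = 4*t
(A(2)*28)*(-45) = ((4*2)*28)*(-45) = (8*28)*(-45) = 224*(-45) = -10080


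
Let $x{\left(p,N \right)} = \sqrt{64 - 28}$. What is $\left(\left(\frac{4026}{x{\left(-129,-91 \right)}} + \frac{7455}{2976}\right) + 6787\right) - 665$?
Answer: $\frac{6741141}{992} \approx 6795.5$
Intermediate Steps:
$x{\left(p,N \right)} = 6$ ($x{\left(p,N \right)} = \sqrt{36} = 6$)
$\left(\left(\frac{4026}{x{\left(-129,-91 \right)}} + \frac{7455}{2976}\right) + 6787\right) - 665 = \left(\left(\frac{4026}{6} + \frac{7455}{2976}\right) + 6787\right) - 665 = \left(\left(4026 \cdot \frac{1}{6} + 7455 \cdot \frac{1}{2976}\right) + 6787\right) - 665 = \left(\left(671 + \frac{2485}{992}\right) + 6787\right) - 665 = \left(\frac{668117}{992} + 6787\right) - 665 = \frac{7400821}{992} - 665 = \frac{6741141}{992}$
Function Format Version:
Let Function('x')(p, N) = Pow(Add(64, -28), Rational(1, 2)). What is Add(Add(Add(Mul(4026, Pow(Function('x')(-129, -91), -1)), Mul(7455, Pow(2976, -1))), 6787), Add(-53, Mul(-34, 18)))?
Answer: Rational(6741141, 992) ≈ 6795.5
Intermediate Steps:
Function('x')(p, N) = 6 (Function('x')(p, N) = Pow(36, Rational(1, 2)) = 6)
Add(Add(Add(Mul(4026, Pow(Function('x')(-129, -91), -1)), Mul(7455, Pow(2976, -1))), 6787), Add(-53, Mul(-34, 18))) = Add(Add(Add(Mul(4026, Pow(6, -1)), Mul(7455, Pow(2976, -1))), 6787), Add(-53, Mul(-34, 18))) = Add(Add(Add(Mul(4026, Rational(1, 6)), Mul(7455, Rational(1, 2976))), 6787), Add(-53, -612)) = Add(Add(Add(671, Rational(2485, 992)), 6787), -665) = Add(Add(Rational(668117, 992), 6787), -665) = Add(Rational(7400821, 992), -665) = Rational(6741141, 992)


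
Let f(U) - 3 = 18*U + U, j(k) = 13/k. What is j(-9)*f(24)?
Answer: -663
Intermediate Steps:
f(U) = 3 + 19*U (f(U) = 3 + (18*U + U) = 3 + 19*U)
j(-9)*f(24) = (13/(-9))*(3 + 19*24) = (13*(-⅑))*(3 + 456) = -13/9*459 = -663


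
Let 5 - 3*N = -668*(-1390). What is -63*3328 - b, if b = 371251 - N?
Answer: -890420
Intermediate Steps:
N = -309505 (N = 5/3 - (-668)*(-1390)/3 = 5/3 - ⅓*928520 = 5/3 - 928520/3 = -309505)
b = 680756 (b = 371251 - 1*(-309505) = 371251 + 309505 = 680756)
-63*3328 - b = -63*3328 - 1*680756 = -209664 - 680756 = -890420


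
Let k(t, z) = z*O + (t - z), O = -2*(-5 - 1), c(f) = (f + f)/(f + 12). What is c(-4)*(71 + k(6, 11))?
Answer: -198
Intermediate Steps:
c(f) = 2*f/(12 + f) (c(f) = (2*f)/(12 + f) = 2*f/(12 + f))
O = 12 (O = -2*(-6) = 12)
k(t, z) = t + 11*z (k(t, z) = z*12 + (t - z) = 12*z + (t - z) = t + 11*z)
c(-4)*(71 + k(6, 11)) = (2*(-4)/(12 - 4))*(71 + (6 + 11*11)) = (2*(-4)/8)*(71 + (6 + 121)) = (2*(-4)*(⅛))*(71 + 127) = -1*198 = -198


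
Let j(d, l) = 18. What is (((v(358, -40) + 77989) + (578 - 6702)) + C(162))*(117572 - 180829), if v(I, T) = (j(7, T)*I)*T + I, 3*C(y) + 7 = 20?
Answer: 35208719686/3 ≈ 1.1736e+10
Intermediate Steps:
C(y) = 13/3 (C(y) = -7/3 + (1/3)*20 = -7/3 + 20/3 = 13/3)
v(I, T) = I + 18*I*T (v(I, T) = (18*I)*T + I = 18*I*T + I = I + 18*I*T)
(((v(358, -40) + 77989) + (578 - 6702)) + C(162))*(117572 - 180829) = (((358*(1 + 18*(-40)) + 77989) + (578 - 6702)) + 13/3)*(117572 - 180829) = (((358*(1 - 720) + 77989) - 6124) + 13/3)*(-63257) = (((358*(-719) + 77989) - 6124) + 13/3)*(-63257) = (((-257402 + 77989) - 6124) + 13/3)*(-63257) = ((-179413 - 6124) + 13/3)*(-63257) = (-185537 + 13/3)*(-63257) = -556598/3*(-63257) = 35208719686/3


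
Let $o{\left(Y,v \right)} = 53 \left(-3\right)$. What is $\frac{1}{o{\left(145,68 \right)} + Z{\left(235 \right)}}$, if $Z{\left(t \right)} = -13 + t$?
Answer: $\frac{1}{63} \approx 0.015873$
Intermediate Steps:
$o{\left(Y,v \right)} = -159$
$\frac{1}{o{\left(145,68 \right)} + Z{\left(235 \right)}} = \frac{1}{-159 + \left(-13 + 235\right)} = \frac{1}{-159 + 222} = \frac{1}{63}$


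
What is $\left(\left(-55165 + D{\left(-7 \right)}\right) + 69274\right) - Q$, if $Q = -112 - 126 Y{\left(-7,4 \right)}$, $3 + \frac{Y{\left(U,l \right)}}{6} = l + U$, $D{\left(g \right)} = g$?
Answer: $9678$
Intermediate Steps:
$Y{\left(U,l \right)} = -18 + 6 U + 6 l$ ($Y{\left(U,l \right)} = -18 + 6 \left(l + U\right) = -18 + 6 \left(U + l\right) = -18 + \left(6 U + 6 l\right) = -18 + 6 U + 6 l$)
$Q = 4424$ ($Q = -112 - 126 \left(-18 + 6 \left(-7\right) + 6 \cdot 4\right) = -112 - 126 \left(-18 - 42 + 24\right) = -112 - -4536 = -112 + 4536 = 4424$)
$\left(\left(-55165 + D{\left(-7 \right)}\right) + 69274\right) - Q = \left(\left(-55165 - 7\right) + 69274\right) - 4424 = \left(-55172 + 69274\right) - 4424 = 14102 - 4424 = 9678$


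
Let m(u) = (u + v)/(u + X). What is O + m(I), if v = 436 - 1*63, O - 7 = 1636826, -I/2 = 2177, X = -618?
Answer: 8138337657/4972 ≈ 1.6368e+6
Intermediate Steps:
I = -4354 (I = -2*2177 = -4354)
O = 1636833 (O = 7 + 1636826 = 1636833)
v = 373 (v = 436 - 63 = 373)
m(u) = (373 + u)/(-618 + u) (m(u) = (u + 373)/(u - 618) = (373 + u)/(-618 + u))
O + m(I) = 1636833 + (373 - 4354)/(-618 - 4354) = 1636833 - 3981/(-4972) = 1636833 - 1/4972*(-3981) = 1636833 + 3981/4972 = 8138337657/4972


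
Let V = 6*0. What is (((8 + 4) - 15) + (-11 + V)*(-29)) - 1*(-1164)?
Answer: 1480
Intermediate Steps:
V = 0
(((8 + 4) - 15) + (-11 + V)*(-29)) - 1*(-1164) = (((8 + 4) - 15) + (-11 + 0)*(-29)) - 1*(-1164) = ((12 - 15) - 11*(-29)) + 1164 = (-3 + 319) + 1164 = 316 + 1164 = 1480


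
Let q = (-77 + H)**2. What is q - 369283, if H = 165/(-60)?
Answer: -5806767/16 ≈ -3.6292e+5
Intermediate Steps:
H = -11/4 (H = 165*(-1/60) = -11/4 ≈ -2.7500)
q = 101761/16 (q = (-77 - 11/4)**2 = (-319/4)**2 = 101761/16 ≈ 6360.1)
q - 369283 = 101761/16 - 369283 = -5806767/16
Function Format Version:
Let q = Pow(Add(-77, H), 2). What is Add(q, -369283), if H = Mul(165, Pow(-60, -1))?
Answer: Rational(-5806767, 16) ≈ -3.6292e+5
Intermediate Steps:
H = Rational(-11, 4) (H = Mul(165, Rational(-1, 60)) = Rational(-11, 4) ≈ -2.7500)
q = Rational(101761, 16) (q = Pow(Add(-77, Rational(-11, 4)), 2) = Pow(Rational(-319, 4), 2) = Rational(101761, 16) ≈ 6360.1)
Add(q, -369283) = Add(Rational(101761, 16), -369283) = Rational(-5806767, 16)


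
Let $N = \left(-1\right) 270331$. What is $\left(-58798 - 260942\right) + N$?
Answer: $-590071$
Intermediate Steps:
$N = -270331$
$\left(-58798 - 260942\right) + N = \left(-58798 - 260942\right) - 270331 = -319740 - 270331 = -590071$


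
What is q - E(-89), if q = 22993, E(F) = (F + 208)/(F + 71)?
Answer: 413993/18 ≈ 23000.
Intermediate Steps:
E(F) = (208 + F)/(71 + F)
q - E(-89) = 22993 - (208 - 89)/(71 - 89) = 22993 - 119/(-18) = 22993 - (-1)*119/18 = 22993 - 1*(-119/18) = 22993 + 119/18 = 413993/18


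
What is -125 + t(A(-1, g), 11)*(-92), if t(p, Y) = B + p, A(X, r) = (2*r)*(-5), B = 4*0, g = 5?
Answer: 4475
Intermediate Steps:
B = 0
A(X, r) = -10*r
t(p, Y) = p (t(p, Y) = 0 + p = p)
-125 + t(A(-1, g), 11)*(-92) = -125 - 10*5*(-92) = -125 - 50*(-92) = -125 + 4600 = 4475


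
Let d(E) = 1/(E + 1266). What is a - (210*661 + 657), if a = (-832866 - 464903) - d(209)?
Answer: -2119923101/1475 ≈ -1.4372e+6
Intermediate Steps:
d(E) = 1/(1266 + E)
a = -1914209276/1475 (a = (-832866 - 464903) - 1/(1266 + 209) = -1297769 - 1/1475 = -1914209276/1475 ≈ -1.2978e+6)
a - (210*661 + 657) = -1914209276/1475 - (210*661 + 657) = -1914209276/1475 - (138810 + 657) = -1914209276/1475 - 1*139467 = -1914209276/1475 - 139467 = -2119923101/1475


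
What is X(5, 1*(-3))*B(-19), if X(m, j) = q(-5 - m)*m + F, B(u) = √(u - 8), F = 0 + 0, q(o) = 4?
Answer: 60*I*√3 ≈ 103.92*I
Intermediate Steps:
F = 0
B(u) = √(-8 + u)
X(m, j) = 4*m (X(m, j) = 4*m + 0 = 4*m)
X(5, 1*(-3))*B(-19) = (4*5)*√(-8 - 19) = 20*√(-27) = 20*(3*I*√3) = 60*I*√3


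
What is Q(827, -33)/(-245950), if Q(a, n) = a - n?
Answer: -86/24595 ≈ -0.0034966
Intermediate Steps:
Q(827, -33)/(-245950) = (827 - 1*(-33))/(-245950) = (827 + 33)*(-1/245950) = 860*(-1/245950) = -86/24595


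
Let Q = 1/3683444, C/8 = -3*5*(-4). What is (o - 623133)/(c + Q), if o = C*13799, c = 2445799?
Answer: 7367363164276/3002987883919 ≈ 2.4533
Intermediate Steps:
C = 480 (C = 8*(-3*5*(-4)) = 8*(-15*(-4)) = 8*60 = 480)
o = 6623520 (o = 480*13799 = 6623520)
Q = 1/3683444 ≈ 2.7149e-7
(o - 623133)/(c + Q) = (6623520 - 623133)/(2445799 + 1/3683444) = 6000387/(9008963651757/3683444) = 6000387*(3683444/9008963651757) = 7367363164276/3002987883919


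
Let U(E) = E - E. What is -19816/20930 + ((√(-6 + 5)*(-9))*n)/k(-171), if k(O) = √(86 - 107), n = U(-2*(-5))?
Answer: -9908/10465 ≈ -0.94678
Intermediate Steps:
U(E) = 0
n = 0
k(O) = I*√21 (k(O) = √(-21) = I*√21)
-19816/20930 + ((√(-6 + 5)*(-9))*n)/k(-171) = -19816/20930 + ((√(-6 + 5)*(-9))*0)/((I*√21)) = -19816*1/20930 + ((√(-1)*(-9))*0)*(-I*√21/21) = -9908/10465 + ((I*(-9))*0)*(-I*√21/21) = -9908/10465 + (-9*I*0)*(-I*√21/21) = -9908/10465 + 0*(-I*√21/21) = -9908/10465 + 0 = -9908/10465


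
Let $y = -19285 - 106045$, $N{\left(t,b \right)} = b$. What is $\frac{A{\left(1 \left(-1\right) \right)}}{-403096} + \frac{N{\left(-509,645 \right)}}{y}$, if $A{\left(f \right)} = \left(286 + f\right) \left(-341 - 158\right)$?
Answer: $\frac{1756380903}{5052002168} \approx 0.34766$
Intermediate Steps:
$A{\left(f \right)} = -142714 - 499 f$ ($A{\left(f \right)} = \left(286 + f\right) \left(-499\right) = -142714 - 499 f$)
$y = -125330$ ($y = -19285 - 106045 = -125330$)
$\frac{A{\left(1 \left(-1\right) \right)}}{-403096} + \frac{N{\left(-509,645 \right)}}{y} = \frac{-142714 - 499 \cdot 1 \left(-1\right)}{-403096} + \frac{645}{-125330} = \left(-142714 - -499\right) \left(- \frac{1}{403096}\right) + 645 \left(- \frac{1}{125330}\right) = \left(-142714 + 499\right) \left(- \frac{1}{403096}\right) - \frac{129}{25066} = \left(-142215\right) \left(- \frac{1}{403096}\right) - \frac{129}{25066} = \frac{142215}{403096} - \frac{129}{25066} = \frac{1756380903}{5052002168}$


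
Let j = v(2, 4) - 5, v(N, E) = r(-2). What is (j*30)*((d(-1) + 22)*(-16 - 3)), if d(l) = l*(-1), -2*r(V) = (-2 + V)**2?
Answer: 170430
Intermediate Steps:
r(V) = -(-2 + V)**2/2
d(l) = -l
v(N, E) = -8 (v(N, E) = -(-2 - 2)**2/2 = -1/2*(-4)**2 = -1/2*16 = -8)
j = -13 (j = -8 - 5 = -13)
(j*30)*((d(-1) + 22)*(-16 - 3)) = (-13*30)*((-1*(-1) + 22)*(-16 - 3)) = -390*(1 + 22)*(-19) = -8970*(-19) = -390*(-437) = 170430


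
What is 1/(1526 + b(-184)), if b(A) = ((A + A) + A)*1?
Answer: 1/974 ≈ 0.0010267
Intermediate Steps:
b(A) = 3*A (b(A) = (2*A + A)*1 = (3*A)*1 = 3*A)
1/(1526 + b(-184)) = 1/(1526 + 3*(-184)) = 1/(1526 - 552) = 1/974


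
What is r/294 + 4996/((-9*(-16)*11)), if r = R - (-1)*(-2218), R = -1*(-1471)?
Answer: 11899/19404 ≈ 0.61322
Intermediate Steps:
R = 1471
r = -747 (r = 1471 - (-1)*(-2218) = 1471 - 1*2218 = 1471 - 2218 = -747)
r/294 + 4996/((-9*(-16)*11)) = -747/294 + 4996/((-9*(-16)*11)) = -747*1/294 + 4996/((144*11)) = -249/98 + 4996/1584 = -249/98 + 4996*(1/1584) = -249/98 + 1249/396 = 11899/19404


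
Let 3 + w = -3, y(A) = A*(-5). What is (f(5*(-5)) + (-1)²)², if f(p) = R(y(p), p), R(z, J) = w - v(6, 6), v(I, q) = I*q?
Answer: 1681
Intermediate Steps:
y(A) = -5*A
w = -6 (w = -3 - 3 = -6)
R(z, J) = -42 (R(z, J) = -6 - 6*6 = -6 - 1*36 = -6 - 36 = -42)
f(p) = -42
(f(5*(-5)) + (-1)²)² = (-42 + (-1)²)² = (-42 + 1)² = (-41)² = 1681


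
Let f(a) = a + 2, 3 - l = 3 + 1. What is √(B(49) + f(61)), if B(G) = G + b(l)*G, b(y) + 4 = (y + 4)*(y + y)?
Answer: 3*I*√42 ≈ 19.442*I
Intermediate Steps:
l = -1 (l = 3 - (3 + 1) = 3 - 1*4 = 3 - 4 = -1)
b(y) = -4 + 2*y*(4 + y) (b(y) = -4 + (y + 4)*(y + y) = -4 + (4 + y)*(2*y) = -4 + 2*y*(4 + y))
f(a) = 2 + a
B(G) = -9*G (B(G) = G + (-4 + 2*(-1)² + 8*(-1))*G = G + (-4 + 2*1 - 8)*G = G + (-4 + 2 - 8)*G = G - 10*G = -9*G)
√(B(49) + f(61)) = √(-9*49 + (2 + 61)) = √(-441 + 63) = √(-378) = 3*I*√42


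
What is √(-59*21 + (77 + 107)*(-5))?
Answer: I*√2159 ≈ 46.465*I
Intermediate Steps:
√(-59*21 + (77 + 107)*(-5)) = √(-1239 + 184*(-5)) = √(-1239 - 920) = √(-2159) = I*√2159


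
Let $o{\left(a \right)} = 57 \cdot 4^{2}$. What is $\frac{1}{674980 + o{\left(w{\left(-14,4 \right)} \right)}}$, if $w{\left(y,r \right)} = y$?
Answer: $\frac{1}{675892} \approx 1.4795 \cdot 10^{-6}$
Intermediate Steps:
$o{\left(a \right)} = 912$ ($o{\left(a \right)} = 57 \cdot 16 = 912$)
$\frac{1}{674980 + o{\left(w{\left(-14,4 \right)} \right)}} = \frac{1}{674980 + 912} = \frac{1}{675892}$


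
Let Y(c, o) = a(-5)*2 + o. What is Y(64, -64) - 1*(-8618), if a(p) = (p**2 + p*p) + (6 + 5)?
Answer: 8676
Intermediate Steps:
a(p) = 11 + 2*p**2 (a(p) = (p**2 + p**2) + 11 = 2*p**2 + 11 = 11 + 2*p**2)
Y(c, o) = 122 + o (Y(c, o) = (11 + 2*(-5)**2)*2 + o = (11 + 2*25)*2 + o = (11 + 50)*2 + o = 61*2 + o = 122 + o)
Y(64, -64) - 1*(-8618) = (122 - 64) - 1*(-8618) = 58 + 8618 = 8676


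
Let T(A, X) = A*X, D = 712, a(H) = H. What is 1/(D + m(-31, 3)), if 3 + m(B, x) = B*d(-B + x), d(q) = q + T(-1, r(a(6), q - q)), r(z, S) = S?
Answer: -1/345 ≈ -0.0028986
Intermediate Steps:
d(q) = q (d(q) = q - (q - q) = q - 1*0 = q + 0 = q)
m(B, x) = -3 + B*(x - B) (m(B, x) = -3 + B*(-B + x) = -3 + B*(x - B))
1/(D + m(-31, 3)) = 1/(712 + (-3 - 1*(-31)*(-31 - 1*3))) = 1/(712 + (-3 - 1*(-31)*(-31 - 3))) = 1/(712 + (-3 - 1*(-31)*(-34))) = 1/(712 + (-3 - 1054)) = 1/(712 - 1057) = 1/(-345) = -1/345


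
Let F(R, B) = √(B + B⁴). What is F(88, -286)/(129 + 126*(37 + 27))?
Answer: √743398370/2731 ≈ 9.9836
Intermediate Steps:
F(88, -286)/(129 + 126*(37 + 27)) = √(-286 + (-286)⁴)/(129 + 126*(37 + 27)) = √(-286 + 6690585616)/(129 + 126*64) = √6690585330/(129 + 8064) = (3*√743398370)/8193 = (3*√743398370)*(1/8193) = √743398370/2731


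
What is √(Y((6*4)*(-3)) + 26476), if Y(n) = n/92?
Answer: √14005390/23 ≈ 162.71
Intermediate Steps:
Y(n) = n/92 (Y(n) = n*(1/92) = n/92)
√(Y((6*4)*(-3)) + 26476) = √(((6*4)*(-3))/92 + 26476) = √((24*(-3))/92 + 26476) = √((1/92)*(-72) + 26476) = √(-18/23 + 26476) = √(608930/23) = √14005390/23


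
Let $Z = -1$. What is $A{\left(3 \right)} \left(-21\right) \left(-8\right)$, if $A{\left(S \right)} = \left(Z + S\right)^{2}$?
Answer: $672$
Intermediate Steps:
$A{\left(S \right)} = \left(-1 + S\right)^{2}$
$A{\left(3 \right)} \left(-21\right) \left(-8\right) = \left(-1 + 3\right)^{2} \left(-21\right) \left(-8\right) = 2^{2} \left(-21\right) \left(-8\right) = 4 \left(-21\right) \left(-8\right) = \left(-84\right) \left(-8\right) = 672$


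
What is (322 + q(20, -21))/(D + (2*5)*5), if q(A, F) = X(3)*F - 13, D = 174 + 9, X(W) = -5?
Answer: 414/233 ≈ 1.7768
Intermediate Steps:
D = 183
q(A, F) = -13 - 5*F (q(A, F) = -5*F - 13 = -13 - 5*F)
(322 + q(20, -21))/(D + (2*5)*5) = (322 + (-13 - 5*(-21)))/(183 + (2*5)*5) = (322 + (-13 + 105))/(183 + 10*5) = (322 + 92)/(183 + 50) = 414/233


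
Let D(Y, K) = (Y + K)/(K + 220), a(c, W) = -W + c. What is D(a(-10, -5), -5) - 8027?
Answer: -345163/43 ≈ -8027.0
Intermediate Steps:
a(c, W) = c - W
D(Y, K) = (K + Y)/(220 + K)
D(a(-10, -5), -5) - 8027 = (-5 + (-10 - 1*(-5)))/(220 - 5) - 8027 = (-5 + (-10 + 5))/215 - 8027 = (-5 - 5)/215 - 8027 = (1/215)*(-10) - 8027 = -2/43 - 8027 = -345163/43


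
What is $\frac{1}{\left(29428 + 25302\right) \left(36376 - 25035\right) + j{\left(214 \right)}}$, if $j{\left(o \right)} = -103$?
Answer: $\frac{1}{620692827} \approx 1.6111 \cdot 10^{-9}$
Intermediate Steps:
$\frac{1}{\left(29428 + 25302\right) \left(36376 - 25035\right) + j{\left(214 \right)}} = \frac{1}{\left(29428 + 25302\right) \left(36376 - 25035\right) - 103} = \frac{1}{54730 \cdot 11341 - 103} = \frac{1}{620692930 - 103} = \frac{1}{620692827}$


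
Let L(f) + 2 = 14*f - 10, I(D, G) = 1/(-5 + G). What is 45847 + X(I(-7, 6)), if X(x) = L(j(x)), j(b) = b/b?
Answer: 45849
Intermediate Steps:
j(b) = 1
L(f) = -12 + 14*f (L(f) = -2 + (14*f - 10) = -2 + (-10 + 14*f) = -12 + 14*f)
X(x) = 2 (X(x) = -12 + 14*1 = -12 + 14 = 2)
45847 + X(I(-7, 6)) = 45847 + 2 = 45849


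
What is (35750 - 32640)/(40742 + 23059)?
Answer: 3110/63801 ≈ 0.048745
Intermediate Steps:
(35750 - 32640)/(40742 + 23059) = 3110/63801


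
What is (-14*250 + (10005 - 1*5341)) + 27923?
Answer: 29087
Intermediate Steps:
(-14*250 + (10005 - 1*5341)) + 27923 = (-3500 + (10005 - 5341)) + 27923 = (-3500 + 4664) + 27923 = 1164 + 27923 = 29087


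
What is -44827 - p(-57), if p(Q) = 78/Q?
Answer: -851687/19 ≈ -44826.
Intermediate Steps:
-44827 - p(-57) = -44827 - 78/(-57) = -44827 - 78*(-1)/57 = -44827 - 1*(-26/19) = -44827 + 26/19 = -851687/19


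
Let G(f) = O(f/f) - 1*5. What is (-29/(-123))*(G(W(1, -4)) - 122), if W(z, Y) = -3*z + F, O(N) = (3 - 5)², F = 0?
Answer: -29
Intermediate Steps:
O(N) = 4 (O(N) = (-2)² = 4)
W(z, Y) = -3*z (W(z, Y) = -3*z + 0 = -3*z)
G(f) = -1 (G(f) = 4 - 1*5 = 4 - 5 = -1)
(-29/(-123))*(G(W(1, -4)) - 122) = (-29/(-123))*(-1 - 122) = -29*(-1/123)*(-123) = (29/123)*(-123) = -29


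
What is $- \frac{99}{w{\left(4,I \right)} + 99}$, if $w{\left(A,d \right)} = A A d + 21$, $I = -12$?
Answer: $\frac{11}{8} \approx 1.375$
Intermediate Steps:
$w{\left(A,d \right)} = 21 + d A^{2}$ ($w{\left(A,d \right)} = A^{2} d + 21 = d A^{2} + 21 = 21 + d A^{2}$)
$- \frac{99}{w{\left(4,I \right)} + 99} = - \frac{99}{\left(21 - 12 \cdot 4^{2}\right) + 99} = - \frac{99}{\left(21 - 192\right) + 99} = - \frac{99}{-171 + 99} = - \frac{99}{-72} = \left(-99\right) \left(- \frac{1}{72}\right) = \frac{11}{8}$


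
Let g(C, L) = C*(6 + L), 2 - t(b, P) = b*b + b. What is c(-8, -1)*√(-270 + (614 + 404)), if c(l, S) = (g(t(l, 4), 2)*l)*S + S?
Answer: -6914*√187 ≈ -94548.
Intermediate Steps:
t(b, P) = 2 - b - b² (t(b, P) = 2 - (b*b + b) = 2 - (b² + b) = 2 - (b + b²) = 2 + (-b - b²) = 2 - b - b²)
c(l, S) = S + S*l*(16 - 8*l - 8*l²) (c(l, S) = (((2 - l - l²)*(6 + 2))*l)*S + S = (((2 - l - l²)*8)*l)*S + S = ((16 - 8*l - 8*l²)*l)*S + S = (l*(16 - 8*l - 8*l²))*S + S = S*l*(16 - 8*l - 8*l²) + S = S + S*l*(16 - 8*l - 8*l²))
c(-8, -1)*√(-270 + (614 + 404)) = (-1*(-1)*(-1 + 8*(-8)*(-2 - 8 + (-8)²)))*√(-270 + (614 + 404)) = (-1*(-1)*(-1 + 8*(-8)*(-2 - 8 + 64)))*√(-270 + 1018) = (-1*(-1)*(-1 + 8*(-8)*54))*√748 = (-1*(-1)*(-1 - 3456))*(2*√187) = (-1*(-1)*(-3457))*(2*√187) = -6914*√187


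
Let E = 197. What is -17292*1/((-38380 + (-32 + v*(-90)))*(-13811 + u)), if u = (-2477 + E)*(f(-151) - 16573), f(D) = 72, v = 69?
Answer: 2882/279694183953 ≈ 1.0304e-8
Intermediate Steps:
u = 37622280 (u = (-2477 + 197)*(72 - 16573) = -2280*(-16501) = 37622280)
-17292*1/((-38380 + (-32 + v*(-90)))*(-13811 + u)) = -17292*1/((-38380 + (-32 + 69*(-90)))*(-13811 + 37622280)) = -17292*1/(37608469*(-38380 + (-32 - 6210))) = -17292*1/(37608469*(-38380 - 6242)) = -17292/((-44622*37608469)) = -17292/(-1678165103718) = -17292*(-1/1678165103718) = 2882/279694183953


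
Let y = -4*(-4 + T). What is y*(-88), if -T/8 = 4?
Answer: -12672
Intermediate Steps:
T = -32 (T = -8*4 = -32)
y = 144 (y = -4*(-4 - 32) = -4*(-36) = 144)
y*(-88) = 144*(-88) = -12672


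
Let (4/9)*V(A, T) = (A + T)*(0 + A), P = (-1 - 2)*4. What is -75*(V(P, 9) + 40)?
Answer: -9075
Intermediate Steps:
P = -12 (P = -3*4 = -12)
V(A, T) = 9*A*(A + T)/4 (V(A, T) = 9*((A + T)*(0 + A))/4 = 9*((A + T)*A)/4 = 9*(A*(A + T))/4 = 9*A*(A + T)/4)
-75*(V(P, 9) + 40) = -75*((9/4)*(-12)*(-12 + 9) + 40) = -75*((9/4)*(-12)*(-3) + 40) = -75*(81 + 40) = -75*121 = -9075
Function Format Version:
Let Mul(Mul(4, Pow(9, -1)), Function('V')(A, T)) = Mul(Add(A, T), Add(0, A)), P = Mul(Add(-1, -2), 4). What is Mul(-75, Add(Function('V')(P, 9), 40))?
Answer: -9075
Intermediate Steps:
P = -12 (P = Mul(-3, 4) = -12)
Function('V')(A, T) = Mul(Rational(9, 4), A, Add(A, T)) (Function('V')(A, T) = Mul(Rational(9, 4), Mul(Add(A, T), Add(0, A))) = Mul(Rational(9, 4), Mul(Add(A, T), A)) = Mul(Rational(9, 4), Mul(A, Add(A, T))) = Mul(Rational(9, 4), A, Add(A, T)))
Mul(-75, Add(Function('V')(P, 9), 40)) = Mul(-75, Add(Mul(Rational(9, 4), -12, Add(-12, 9)), 40)) = Mul(-75, Add(Mul(Rational(9, 4), -12, -3), 40)) = Mul(-75, Add(81, 40)) = Mul(-75, 121) = -9075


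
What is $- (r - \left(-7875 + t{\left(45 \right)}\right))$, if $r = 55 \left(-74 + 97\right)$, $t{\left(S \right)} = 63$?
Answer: $-9077$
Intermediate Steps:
$r = 1265$ ($r = 55 \cdot 23 = 1265$)
$- (r - \left(-7875 + t{\left(45 \right)}\right)) = - (1265 + \left(7875 - 63\right)) = - (1265 + 7812) = \left(-1\right) 9077 = -9077$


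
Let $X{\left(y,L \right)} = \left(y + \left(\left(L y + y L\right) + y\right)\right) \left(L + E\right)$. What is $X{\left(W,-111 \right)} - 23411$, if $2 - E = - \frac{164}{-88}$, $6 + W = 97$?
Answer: $2196079$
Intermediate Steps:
$W = 91$ ($W = -6 + 97 = 91$)
$E = \frac{3}{22}$ ($E = 2 - - \frac{164}{-88} = 2 - \left(-164\right) \left(- \frac{1}{88}\right) = 2 - \frac{41}{22} = \frac{3}{22} \approx 0.13636$)
$X{\left(y,L \right)} = \left(\frac{3}{22} + L\right) \left(2 y + 2 L y\right)$ ($X{\left(y,L \right)} = \left(y + \left(\left(L y + y L\right) + y\right)\right) \left(L + \frac{3}{22}\right) = \left(y + \left(\left(L y + L y\right) + y\right)\right) \left(\frac{3}{22} + L\right) = \left(y + \left(2 L y + y\right)\right) \left(\frac{3}{22} + L\right) = \left(y + \left(y + 2 L y\right)\right) \left(\frac{3}{22} + L\right) = \left(2 y + 2 L y\right) \left(\frac{3}{22} + L\right) = \left(\frac{3}{22} + L\right) \left(2 y + 2 L y\right)$)
$X{\left(W,-111 \right)} - 23411 = \frac{1}{11} \cdot 91 \left(3 + 22 \left(-111\right)^{2} + 25 \left(-111\right)\right) - 23411 = \frac{1}{11} \cdot 91 \left(3 + 22 \cdot 12321 - 2775\right) - 23411 = \frac{1}{11} \cdot 91 \left(3 + 271062 - 2775\right) - 23411 = \frac{1}{11} \cdot 91 \cdot 268290 - 23411 = 2219490 - 23411 = 2196079$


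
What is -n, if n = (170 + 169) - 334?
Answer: -5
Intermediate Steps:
n = 5 (n = 339 - 334 = 5)
-n = -1*5 = -5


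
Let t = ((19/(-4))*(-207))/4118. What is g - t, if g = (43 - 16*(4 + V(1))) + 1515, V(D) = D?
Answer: 24341683/16472 ≈ 1477.8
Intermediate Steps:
t = 3933/16472 (t = ((19*(-¼))*(-207))*(1/4118) = -19/4*(-207)*(1/4118) = (3933/4)*(1/4118) = 3933/16472 ≈ 0.23877)
g = 1478 (g = (43 - 16*(4 + 1)) + 1515 = (43 - 16*5) + 1515 = (43 - 80) + 1515 = -37 + 1515 = 1478)
g - t = 1478 - 1*3933/16472 = 1478 - 3933/16472 = 24341683/16472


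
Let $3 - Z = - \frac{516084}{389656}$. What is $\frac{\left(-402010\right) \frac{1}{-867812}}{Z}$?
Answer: $\frac{9790350535}{91394271639} \approx 0.10712$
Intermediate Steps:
$Z = \frac{421263}{97414}$ ($Z = 3 - - \frac{516084}{389656} = 3 - \left(-516084\right) \frac{1}{389656} = 3 - - \frac{129021}{97414} = 3 + \frac{129021}{97414} = \frac{421263}{97414} \approx 4.3245$)
$\frac{\left(-402010\right) \frac{1}{-867812}}{Z} = \frac{\left(-402010\right) \frac{1}{-867812}}{\frac{421263}{97414}} = \left(-402010\right) \left(- \frac{1}{867812}\right) \frac{97414}{421263} = \frac{201005}{433906} \cdot \frac{97414}{421263} = \frac{9790350535}{91394271639}$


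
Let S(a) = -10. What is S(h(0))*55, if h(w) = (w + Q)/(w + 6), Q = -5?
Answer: -550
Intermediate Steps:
h(w) = (-5 + w)/(6 + w) (h(w) = (w - 5)/(w + 6) = (-5 + w)/(6 + w))
S(h(0))*55 = -10*55 = -550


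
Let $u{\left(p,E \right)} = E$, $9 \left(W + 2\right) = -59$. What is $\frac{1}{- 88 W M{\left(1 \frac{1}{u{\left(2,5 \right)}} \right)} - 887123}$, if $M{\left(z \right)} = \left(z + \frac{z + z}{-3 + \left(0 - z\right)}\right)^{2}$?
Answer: $- \frac{200}{177423753} \approx -1.1272 \cdot 10^{-6}$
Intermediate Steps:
$W = - \frac{77}{9}$ ($W = -2 + \frac{1}{9} \left(-59\right) = -2 - \frac{59}{9} = - \frac{77}{9} \approx -8.5556$)
$M{\left(z \right)} = \left(z + \frac{2 z}{-3 - z}\right)^{2}$
$\frac{1}{- 88 W M{\left(1 \frac{1}{u{\left(2,5 \right)}} \right)} - 887123} = \frac{1}{\left(-88\right) \left(- \frac{77}{9}\right) \frac{\left(1 \cdot \frac{1}{5}\right)^{2} \left(1 + 1 \cdot \frac{1}{5}\right)^{2}}{\left(3 + 1 \cdot \frac{1}{5}\right)^{2}} - 887123} = \frac{1}{\frac{6776 \frac{\left(1 \cdot \frac{1}{5}\right)^{2} \left(1 + 1 \cdot \frac{1}{5}\right)^{2}}{\left(3 + 1 \cdot \frac{1}{5}\right)^{2}}}{9} - 887123} = \frac{1}{\frac{6776 \frac{\left(1 + \frac{1}{5}\right)^{2}}{25 \left(3 + \frac{1}{5}\right)^{2}}}{9} - 887123} = \frac{1}{\frac{6776 \frac{\left(\frac{6}{5}\right)^{2}}{25 \cdot \frac{256}{25}}}{9} - 887123} = \frac{1}{\frac{6776 \cdot \frac{1}{25} \cdot \frac{36}{25} \cdot \frac{25}{256}}{9} - 887123} = \frac{1}{\frac{6776}{9} \cdot \frac{9}{1600} - 887123} = \frac{1}{\frac{847}{200} - 887123} = \frac{1}{- \frac{177423753}{200}} = - \frac{200}{177423753}$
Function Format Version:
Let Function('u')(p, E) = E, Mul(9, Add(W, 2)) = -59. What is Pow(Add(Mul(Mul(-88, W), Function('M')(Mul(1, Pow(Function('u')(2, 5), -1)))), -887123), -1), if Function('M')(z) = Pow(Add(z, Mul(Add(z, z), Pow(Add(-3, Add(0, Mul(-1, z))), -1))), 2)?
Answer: Rational(-200, 177423753) ≈ -1.1272e-6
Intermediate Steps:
W = Rational(-77, 9) (W = Add(-2, Mul(Rational(1, 9), -59)) = Add(-2, Rational(-59, 9)) = Rational(-77, 9) ≈ -8.5556)
Function('M')(z) = Pow(Add(z, Mul(2, z, Pow(Add(-3, Mul(-1, z)), -1))), 2) (Function('M')(z) = Pow(Add(z, Mul(Mul(2, z), Pow(Add(-3, Mul(-1, z)), -1))), 2) = Pow(Add(z, Mul(2, z, Pow(Add(-3, Mul(-1, z)), -1))), 2))
Pow(Add(Mul(Mul(-88, W), Function('M')(Mul(1, Pow(Function('u')(2, 5), -1)))), -887123), -1) = Pow(Add(Mul(Mul(-88, Rational(-77, 9)), Mul(Pow(Mul(1, Pow(5, -1)), 2), Pow(Add(1, Mul(1, Pow(5, -1))), 2), Pow(Add(3, Mul(1, Pow(5, -1))), -2))), -887123), -1) = Pow(Add(Mul(Rational(6776, 9), Mul(Pow(Mul(1, Rational(1, 5)), 2), Pow(Add(1, Mul(1, Rational(1, 5))), 2), Pow(Add(3, Mul(1, Rational(1, 5))), -2))), -887123), -1) = Pow(Add(Mul(Rational(6776, 9), Mul(Pow(Rational(1, 5), 2), Pow(Add(1, Rational(1, 5)), 2), Pow(Add(3, Rational(1, 5)), -2))), -887123), -1) = Pow(Add(Mul(Rational(6776, 9), Mul(Rational(1, 25), Pow(Rational(6, 5), 2), Pow(Rational(16, 5), -2))), -887123), -1) = Pow(Add(Mul(Rational(6776, 9), Mul(Rational(1, 25), Rational(36, 25), Rational(25, 256))), -887123), -1) = Pow(Add(Mul(Rational(6776, 9), Rational(9, 1600)), -887123), -1) = Pow(Add(Rational(847, 200), -887123), -1) = Pow(Rational(-177423753, 200), -1) = Rational(-200, 177423753)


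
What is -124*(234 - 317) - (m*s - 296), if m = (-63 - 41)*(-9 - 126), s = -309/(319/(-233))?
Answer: -1007460308/319 ≈ -3.1582e+6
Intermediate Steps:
s = 71997/319 (s = -309/(319*(-1/233)) = -309/(-319/233) = -309*(-233/319) = 71997/319 ≈ 225.70)
m = 14040 (m = -104*(-135) = 14040)
-124*(234 - 317) - (m*s - 296) = -124*(234 - 317) - (14040*(71997/319) - 296) = -124*(-83) - (1010837880/319 - 296) = 10292 - 1*1010743456/319 = 10292 - 1010743456/319 = -1007460308/319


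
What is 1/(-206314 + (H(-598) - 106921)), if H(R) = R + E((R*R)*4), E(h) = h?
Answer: 1/1116583 ≈ 8.9559e-7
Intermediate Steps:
H(R) = R + 4*R² (H(R) = R + (R*R)*4 = R + R²*4 = R + 4*R²)
1/(-206314 + (H(-598) - 106921)) = 1/(-206314 + (-598*(1 + 4*(-598)) - 106921)) = 1/(-206314 + (-598*(1 - 2392) - 106921)) = 1/(-206314 + (-598*(-2391) - 106921)) = 1/(-206314 + (1429818 - 106921)) = 1/(-206314 + 1322897) = 1/1116583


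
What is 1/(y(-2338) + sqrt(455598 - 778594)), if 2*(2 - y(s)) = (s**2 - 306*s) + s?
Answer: -3089665/9546030135221 - 2*I*sqrt(80749)/9546030135221 ≈ -3.2366e-7 - 5.9535e-11*I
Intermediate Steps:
y(s) = 2 - s**2/2 + 305*s/2 (y(s) = 2 - ((s**2 - 306*s) + s)/2 = 2 - (s**2 - 305*s)/2 = 2 + (-s**2/2 + 305*s/2) = 2 - s**2/2 + 305*s/2)
1/(y(-2338) + sqrt(455598 - 778594)) = 1/((2 - 1/2*(-2338)**2 + (305/2)*(-2338)) + sqrt(455598 - 778594)) = 1/((2 - 1/2*5466244 - 356545) + sqrt(-322996)) = 1/((2 - 2733122 - 356545) + 2*I*sqrt(80749)) = 1/(-3089665 + 2*I*sqrt(80749))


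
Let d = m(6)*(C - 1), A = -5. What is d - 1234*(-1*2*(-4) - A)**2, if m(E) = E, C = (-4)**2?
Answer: -208456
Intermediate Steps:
C = 16
d = 90 (d = 6*(16 - 1) = 6*15 = 90)
d - 1234*(-1*2*(-4) - A)**2 = 90 - 1234*(-1*2*(-4) - 1*(-5))**2 = 90 - 1234*(-2*(-4) + 5)**2 = 90 - 1234*(8 + 5)**2 = 90 - 1234*13**2 = 90 - 1234*169 = 90 - 208546 = -208456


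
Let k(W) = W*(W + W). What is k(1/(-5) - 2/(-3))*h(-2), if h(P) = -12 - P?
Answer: -196/45 ≈ -4.3556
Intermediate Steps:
k(W) = 2*W**2 (k(W) = W*(2*W) = 2*W**2)
k(1/(-5) - 2/(-3))*h(-2) = (2*(1/(-5) - 2/(-3))**2)*(-12 - 1*(-2)) = (2*(1*(-1/5) - 2*(-1/3))**2)*(-12 + 2) = (2*(-1/5 + 2/3)**2)*(-10) = (2*(7/15)**2)*(-10) = (2*(49/225))*(-10) = (98/225)*(-10) = -196/45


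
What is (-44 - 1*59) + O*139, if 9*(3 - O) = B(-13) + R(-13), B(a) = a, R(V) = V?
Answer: 6440/9 ≈ 715.56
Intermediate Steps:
O = 53/9 (O = 3 - (-13 - 13)/9 = 3 - ⅑*(-26) = 3 + 26/9 = 53/9 ≈ 5.8889)
(-44 - 1*59) + O*139 = (-44 - 1*59) + (53/9)*139 = (-44 - 59) + 7367/9 = -103 + 7367/9 = 6440/9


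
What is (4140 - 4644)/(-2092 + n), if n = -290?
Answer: 84/397 ≈ 0.21159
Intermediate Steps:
(4140 - 4644)/(-2092 + n) = (4140 - 4644)/(-2092 - 290) = -504/(-2382) = -504*(-1/2382) = 84/397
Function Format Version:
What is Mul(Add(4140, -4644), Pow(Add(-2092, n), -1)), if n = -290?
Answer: Rational(84, 397) ≈ 0.21159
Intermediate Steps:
Mul(Add(4140, -4644), Pow(Add(-2092, n), -1)) = Mul(Add(4140, -4644), Pow(Add(-2092, -290), -1)) = Mul(-504, Pow(-2382, -1)) = Mul(-504, Rational(-1, 2382)) = Rational(84, 397)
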